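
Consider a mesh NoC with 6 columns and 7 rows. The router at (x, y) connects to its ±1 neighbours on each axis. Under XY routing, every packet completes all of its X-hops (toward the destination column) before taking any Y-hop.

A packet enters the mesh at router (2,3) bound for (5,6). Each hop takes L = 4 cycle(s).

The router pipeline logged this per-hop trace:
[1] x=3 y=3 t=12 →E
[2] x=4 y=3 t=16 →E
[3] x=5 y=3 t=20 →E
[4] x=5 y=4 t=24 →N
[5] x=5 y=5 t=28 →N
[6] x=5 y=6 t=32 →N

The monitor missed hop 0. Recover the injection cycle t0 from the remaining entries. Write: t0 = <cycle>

t0 = 8

cyc[1] = 12 and cyc[k] = t0 + k·L for every k.
Subtract one hop: t0 = 12 − 4 = 8.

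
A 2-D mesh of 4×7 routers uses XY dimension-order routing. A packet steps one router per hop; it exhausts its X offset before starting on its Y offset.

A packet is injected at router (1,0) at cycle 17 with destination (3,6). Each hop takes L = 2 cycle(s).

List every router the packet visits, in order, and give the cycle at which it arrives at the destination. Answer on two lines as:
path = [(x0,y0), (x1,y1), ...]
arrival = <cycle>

hop 0: (1,0) @ cyc 17
hop 1: (2,0) @ cyc 19  [E]
hop 2: (3,0) @ cyc 21  [E]
hop 3: (3,1) @ cyc 23  [N]
hop 4: (3,2) @ cyc 25  [N]
hop 5: (3,3) @ cyc 27  [N]
hop 6: (3,4) @ cyc 29  [N]
hop 7: (3,5) @ cyc 31  [N]
hop 8: (3,6) @ cyc 33  [N]

path = [(1,0), (2,0), (3,0), (3,1), (3,2), (3,3), (3,4), (3,5), (3,6)]
arrival = 33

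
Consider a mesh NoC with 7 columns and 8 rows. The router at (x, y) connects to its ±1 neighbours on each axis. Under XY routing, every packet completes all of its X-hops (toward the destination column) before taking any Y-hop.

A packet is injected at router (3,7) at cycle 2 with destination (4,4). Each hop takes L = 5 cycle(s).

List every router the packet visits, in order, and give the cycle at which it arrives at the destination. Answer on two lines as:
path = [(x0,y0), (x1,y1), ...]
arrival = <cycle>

path = [(3,7), (4,7), (4,6), (4,5), (4,4)]
arrival = 22

#0 — 3,7 | c2
#1 — 4,7 | c7 | E
#2 — 4,6 | c12 | S
#3 — 4,5 | c17 | S
#4 — 4,4 | c22 | S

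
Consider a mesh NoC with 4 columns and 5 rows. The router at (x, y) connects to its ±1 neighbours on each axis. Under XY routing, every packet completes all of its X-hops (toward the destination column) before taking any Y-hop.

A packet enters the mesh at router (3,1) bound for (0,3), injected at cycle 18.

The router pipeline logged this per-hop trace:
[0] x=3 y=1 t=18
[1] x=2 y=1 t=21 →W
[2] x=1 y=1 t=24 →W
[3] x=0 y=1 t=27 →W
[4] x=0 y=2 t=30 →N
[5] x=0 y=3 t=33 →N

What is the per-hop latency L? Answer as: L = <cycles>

L = 3

From hop 0 (18) to hop 1 (21): +3 cycles.
Each hop adds L, hence L = 3.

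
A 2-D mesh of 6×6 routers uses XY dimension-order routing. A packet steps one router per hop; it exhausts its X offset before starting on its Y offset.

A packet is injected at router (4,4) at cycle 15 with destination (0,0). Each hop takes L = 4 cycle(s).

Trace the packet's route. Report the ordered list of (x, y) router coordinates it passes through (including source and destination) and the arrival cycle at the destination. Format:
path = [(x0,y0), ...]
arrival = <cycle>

src (4,4)  cyc=15
W→(3,4)  cyc=19
W→(2,4)  cyc=23
W→(1,4)  cyc=27
W→(0,4)  cyc=31
S→(0,3)  cyc=35
S→(0,2)  cyc=39
S→(0,1)  cyc=43
S→(0,0)  cyc=47

path = [(4,4), (3,4), (2,4), (1,4), (0,4), (0,3), (0,2), (0,1), (0,0)]
arrival = 47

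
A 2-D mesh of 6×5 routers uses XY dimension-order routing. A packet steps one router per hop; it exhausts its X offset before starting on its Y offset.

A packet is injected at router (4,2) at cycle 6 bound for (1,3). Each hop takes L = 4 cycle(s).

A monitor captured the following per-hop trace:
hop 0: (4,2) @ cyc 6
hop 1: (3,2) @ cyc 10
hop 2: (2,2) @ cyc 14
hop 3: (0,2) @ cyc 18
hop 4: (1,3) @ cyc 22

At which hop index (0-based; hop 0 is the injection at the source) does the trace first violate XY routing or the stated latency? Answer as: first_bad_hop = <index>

  1: Δx=-1 Δy=+0 Δt=4 [ok]
  2: Δx=-1 Δy=+0 Δt=4 [ok]
  3: Δx=-2 Δy=+0 Δt=4 [BAD: non-unit step]

first_bad_hop = 3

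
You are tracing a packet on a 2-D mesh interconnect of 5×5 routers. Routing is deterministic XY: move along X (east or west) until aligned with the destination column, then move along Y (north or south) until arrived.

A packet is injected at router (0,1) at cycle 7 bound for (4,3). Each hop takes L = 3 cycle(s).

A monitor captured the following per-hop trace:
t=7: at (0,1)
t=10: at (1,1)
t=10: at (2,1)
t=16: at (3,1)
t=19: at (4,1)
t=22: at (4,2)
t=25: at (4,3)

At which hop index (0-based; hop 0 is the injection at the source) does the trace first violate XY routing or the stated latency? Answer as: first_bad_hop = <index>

  1: Δx=+1 Δy=+0 Δt=3 [ok]
  2: Δx=+1 Δy=+0 Δt=0 [BAD: Δcyc=0≠L]

first_bad_hop = 2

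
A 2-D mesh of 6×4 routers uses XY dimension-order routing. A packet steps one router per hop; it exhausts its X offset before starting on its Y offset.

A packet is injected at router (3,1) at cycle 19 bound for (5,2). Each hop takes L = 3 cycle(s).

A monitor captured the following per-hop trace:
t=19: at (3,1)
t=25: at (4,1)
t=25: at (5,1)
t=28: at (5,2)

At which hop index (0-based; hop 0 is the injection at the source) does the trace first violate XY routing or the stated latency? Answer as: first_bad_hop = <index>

first_bad_hop = 1

  1: Δx=+1 Δy=+0 Δt=6 [BAD: Δcyc=6≠L]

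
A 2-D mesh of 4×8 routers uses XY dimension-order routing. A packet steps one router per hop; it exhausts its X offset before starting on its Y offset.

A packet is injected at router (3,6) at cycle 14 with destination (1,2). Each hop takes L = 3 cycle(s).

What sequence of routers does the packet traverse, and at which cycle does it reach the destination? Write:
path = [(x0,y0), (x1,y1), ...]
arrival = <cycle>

#0 — 3,6 | c14
#1 — 2,6 | c17 | W
#2 — 1,6 | c20 | W
#3 — 1,5 | c23 | S
#4 — 1,4 | c26 | S
#5 — 1,3 | c29 | S
#6 — 1,2 | c32 | S

path = [(3,6), (2,6), (1,6), (1,5), (1,4), (1,3), (1,2)]
arrival = 32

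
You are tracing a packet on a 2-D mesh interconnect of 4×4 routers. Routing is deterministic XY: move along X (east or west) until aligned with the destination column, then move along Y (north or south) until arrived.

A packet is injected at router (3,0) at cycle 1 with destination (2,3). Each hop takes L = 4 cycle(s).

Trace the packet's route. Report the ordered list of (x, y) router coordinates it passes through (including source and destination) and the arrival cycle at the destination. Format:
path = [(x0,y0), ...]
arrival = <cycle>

path = [(3,0), (2,0), (2,1), (2,2), (2,3)]
arrival = 17

[0] x=3 y=0 t=1
[1] x=2 y=0 t=5 →W
[2] x=2 y=1 t=9 →N
[3] x=2 y=2 t=13 →N
[4] x=2 y=3 t=17 →N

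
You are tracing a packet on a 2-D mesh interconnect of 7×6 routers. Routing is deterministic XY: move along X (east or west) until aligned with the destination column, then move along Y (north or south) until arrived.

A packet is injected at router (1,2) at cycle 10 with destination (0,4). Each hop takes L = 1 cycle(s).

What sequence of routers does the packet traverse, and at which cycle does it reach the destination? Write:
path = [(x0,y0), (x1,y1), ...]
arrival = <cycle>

[0] x=1 y=2 t=10
[1] x=0 y=2 t=11 →W
[2] x=0 y=3 t=12 →N
[3] x=0 y=4 t=13 →N

path = [(1,2), (0,2), (0,3), (0,4)]
arrival = 13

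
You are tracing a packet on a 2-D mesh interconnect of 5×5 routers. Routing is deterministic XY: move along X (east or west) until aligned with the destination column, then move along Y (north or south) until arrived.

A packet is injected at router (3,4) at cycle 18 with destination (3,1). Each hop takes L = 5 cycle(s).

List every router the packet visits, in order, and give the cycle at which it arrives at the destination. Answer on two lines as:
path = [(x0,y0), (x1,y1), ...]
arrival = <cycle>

path = [(3,4), (3,3), (3,2), (3,1)]
arrival = 33

[0] x=3 y=4 t=18
[1] x=3 y=3 t=23 →S
[2] x=3 y=2 t=28 →S
[3] x=3 y=1 t=33 →S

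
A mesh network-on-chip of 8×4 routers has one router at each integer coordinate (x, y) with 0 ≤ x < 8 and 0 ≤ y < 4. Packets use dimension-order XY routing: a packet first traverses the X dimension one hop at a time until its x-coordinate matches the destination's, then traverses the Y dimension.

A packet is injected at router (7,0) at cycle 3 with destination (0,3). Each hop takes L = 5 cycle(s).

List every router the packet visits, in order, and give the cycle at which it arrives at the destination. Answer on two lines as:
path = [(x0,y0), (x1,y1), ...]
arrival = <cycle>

path = [(7,0), (6,0), (5,0), (4,0), (3,0), (2,0), (1,0), (0,0), (0,1), (0,2), (0,3)]
arrival = 53

hop 0: (7,0) @ cyc 3
hop 1: (6,0) @ cyc 8  [W]
hop 2: (5,0) @ cyc 13  [W]
hop 3: (4,0) @ cyc 18  [W]
hop 4: (3,0) @ cyc 23  [W]
hop 5: (2,0) @ cyc 28  [W]
hop 6: (1,0) @ cyc 33  [W]
hop 7: (0,0) @ cyc 38  [W]
hop 8: (0,1) @ cyc 43  [N]
hop 9: (0,2) @ cyc 48  [N]
hop 10: (0,3) @ cyc 53  [N]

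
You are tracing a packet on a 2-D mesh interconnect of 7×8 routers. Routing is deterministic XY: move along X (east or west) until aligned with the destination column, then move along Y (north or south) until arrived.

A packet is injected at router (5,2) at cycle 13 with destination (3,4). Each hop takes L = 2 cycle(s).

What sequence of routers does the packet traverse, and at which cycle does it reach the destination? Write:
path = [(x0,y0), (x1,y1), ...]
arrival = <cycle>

  0. router=(5,2) cycle=13 (inject)
  1. router=(4,2) cycle=15 dir=W
  2. router=(3,2) cycle=17 dir=W
  3. router=(3,3) cycle=19 dir=N
  4. router=(3,4) cycle=21 dir=N

path = [(5,2), (4,2), (3,2), (3,3), (3,4)]
arrival = 21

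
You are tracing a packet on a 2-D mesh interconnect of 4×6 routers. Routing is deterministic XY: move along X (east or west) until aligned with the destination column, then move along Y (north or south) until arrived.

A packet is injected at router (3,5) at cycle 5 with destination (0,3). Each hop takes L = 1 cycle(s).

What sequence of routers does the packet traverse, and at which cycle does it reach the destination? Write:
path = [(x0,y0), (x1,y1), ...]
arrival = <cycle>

path = [(3,5), (2,5), (1,5), (0,5), (0,4), (0,3)]
arrival = 10

[0] x=3 y=5 t=5
[1] x=2 y=5 t=6 →W
[2] x=1 y=5 t=7 →W
[3] x=0 y=5 t=8 →W
[4] x=0 y=4 t=9 →S
[5] x=0 y=3 t=10 →S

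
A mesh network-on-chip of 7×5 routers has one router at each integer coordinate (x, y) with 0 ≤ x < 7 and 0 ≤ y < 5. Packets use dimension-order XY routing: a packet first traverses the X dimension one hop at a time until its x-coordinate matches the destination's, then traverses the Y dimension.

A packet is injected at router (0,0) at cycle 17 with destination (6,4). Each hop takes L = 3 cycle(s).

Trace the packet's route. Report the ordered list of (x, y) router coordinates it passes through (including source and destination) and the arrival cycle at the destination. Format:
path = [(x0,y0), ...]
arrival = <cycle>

  0. router=(0,0) cycle=17 (inject)
  1. router=(1,0) cycle=20 dir=E
  2. router=(2,0) cycle=23 dir=E
  3. router=(3,0) cycle=26 dir=E
  4. router=(4,0) cycle=29 dir=E
  5. router=(5,0) cycle=32 dir=E
  6. router=(6,0) cycle=35 dir=E
  7. router=(6,1) cycle=38 dir=N
  8. router=(6,2) cycle=41 dir=N
  9. router=(6,3) cycle=44 dir=N
  10. router=(6,4) cycle=47 dir=N

path = [(0,0), (1,0), (2,0), (3,0), (4,0), (5,0), (6,0), (6,1), (6,2), (6,3), (6,4)]
arrival = 47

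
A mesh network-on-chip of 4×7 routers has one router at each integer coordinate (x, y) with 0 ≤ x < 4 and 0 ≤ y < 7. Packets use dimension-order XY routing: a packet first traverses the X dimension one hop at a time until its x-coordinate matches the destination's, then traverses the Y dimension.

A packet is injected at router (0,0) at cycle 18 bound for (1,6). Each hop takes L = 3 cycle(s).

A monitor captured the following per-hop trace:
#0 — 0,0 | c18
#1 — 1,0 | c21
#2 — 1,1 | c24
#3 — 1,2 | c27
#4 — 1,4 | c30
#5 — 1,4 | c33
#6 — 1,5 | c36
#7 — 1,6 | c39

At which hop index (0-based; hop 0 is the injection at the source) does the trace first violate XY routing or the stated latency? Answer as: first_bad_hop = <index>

first_bad_hop = 4

hop 1: step (+1,+0), +3 cyc — ok
hop 2: step (+0,+1), +3 cyc — ok
hop 3: step (+0,+1), +3 cyc — ok
hop 4: step (+0,+2), +3 cyc — BAD: non-unit step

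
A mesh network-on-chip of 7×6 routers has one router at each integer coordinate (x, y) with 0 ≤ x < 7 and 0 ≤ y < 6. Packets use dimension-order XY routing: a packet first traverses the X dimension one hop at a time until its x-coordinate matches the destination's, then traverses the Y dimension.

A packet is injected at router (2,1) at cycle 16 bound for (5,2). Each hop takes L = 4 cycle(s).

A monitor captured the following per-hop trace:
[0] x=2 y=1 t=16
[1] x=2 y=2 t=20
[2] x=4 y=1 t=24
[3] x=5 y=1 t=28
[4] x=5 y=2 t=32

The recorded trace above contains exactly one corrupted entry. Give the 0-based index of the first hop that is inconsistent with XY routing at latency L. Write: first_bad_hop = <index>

first_bad_hop = 1

hop 1: step (+0,+1), +4 cyc — BAD: Y-move but x=2≠5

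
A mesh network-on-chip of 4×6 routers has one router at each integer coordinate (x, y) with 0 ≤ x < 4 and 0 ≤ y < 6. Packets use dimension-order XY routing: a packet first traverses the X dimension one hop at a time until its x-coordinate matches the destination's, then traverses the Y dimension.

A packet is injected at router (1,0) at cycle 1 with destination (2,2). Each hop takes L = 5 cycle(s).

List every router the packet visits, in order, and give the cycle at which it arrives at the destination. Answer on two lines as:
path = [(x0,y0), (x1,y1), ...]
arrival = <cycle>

path = [(1,0), (2,0), (2,1), (2,2)]
arrival = 16

hop 0: (1,0) @ cyc 1
hop 1: (2,0) @ cyc 6  [E]
hop 2: (2,1) @ cyc 11  [N]
hop 3: (2,2) @ cyc 16  [N]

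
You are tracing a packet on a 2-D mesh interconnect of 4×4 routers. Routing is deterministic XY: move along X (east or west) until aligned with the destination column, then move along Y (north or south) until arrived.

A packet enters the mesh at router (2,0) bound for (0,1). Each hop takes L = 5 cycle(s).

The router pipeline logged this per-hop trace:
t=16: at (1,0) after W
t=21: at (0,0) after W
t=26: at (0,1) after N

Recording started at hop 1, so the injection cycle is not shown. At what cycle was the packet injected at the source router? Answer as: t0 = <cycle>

At hop 1 the cycle is 16; in general cyc_k = t0 + kL.
Therefore t0 = 16 − L = 11.

t0 = 11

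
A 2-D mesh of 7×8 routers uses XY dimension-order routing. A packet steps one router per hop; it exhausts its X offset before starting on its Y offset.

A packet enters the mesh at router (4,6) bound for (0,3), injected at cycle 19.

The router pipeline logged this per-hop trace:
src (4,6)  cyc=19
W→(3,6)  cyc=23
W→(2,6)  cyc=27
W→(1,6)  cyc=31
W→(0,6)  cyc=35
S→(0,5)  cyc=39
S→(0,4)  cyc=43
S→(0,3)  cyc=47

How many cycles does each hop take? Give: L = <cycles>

L = 4

Δcyc across hop 0→1: 23 − 19 = 4.
That increment is L by definition: L = 4.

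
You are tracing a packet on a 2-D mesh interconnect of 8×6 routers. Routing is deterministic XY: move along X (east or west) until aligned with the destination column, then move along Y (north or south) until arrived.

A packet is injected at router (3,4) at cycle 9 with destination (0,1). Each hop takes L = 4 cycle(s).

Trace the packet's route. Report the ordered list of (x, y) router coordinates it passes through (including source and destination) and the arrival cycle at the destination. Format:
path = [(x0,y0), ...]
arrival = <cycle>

[0] x=3 y=4 t=9
[1] x=2 y=4 t=13 →W
[2] x=1 y=4 t=17 →W
[3] x=0 y=4 t=21 →W
[4] x=0 y=3 t=25 →S
[5] x=0 y=2 t=29 →S
[6] x=0 y=1 t=33 →S

path = [(3,4), (2,4), (1,4), (0,4), (0,3), (0,2), (0,1)]
arrival = 33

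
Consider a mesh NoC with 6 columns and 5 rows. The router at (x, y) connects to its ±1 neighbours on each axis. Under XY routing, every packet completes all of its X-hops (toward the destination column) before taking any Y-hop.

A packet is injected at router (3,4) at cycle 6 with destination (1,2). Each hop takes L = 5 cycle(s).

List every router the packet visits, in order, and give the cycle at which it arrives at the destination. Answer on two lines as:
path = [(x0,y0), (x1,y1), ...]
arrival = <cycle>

path = [(3,4), (2,4), (1,4), (1,3), (1,2)]
arrival = 26

t=6: at (3,4)
t=11: at (2,4) after W
t=16: at (1,4) after W
t=21: at (1,3) after S
t=26: at (1,2) after S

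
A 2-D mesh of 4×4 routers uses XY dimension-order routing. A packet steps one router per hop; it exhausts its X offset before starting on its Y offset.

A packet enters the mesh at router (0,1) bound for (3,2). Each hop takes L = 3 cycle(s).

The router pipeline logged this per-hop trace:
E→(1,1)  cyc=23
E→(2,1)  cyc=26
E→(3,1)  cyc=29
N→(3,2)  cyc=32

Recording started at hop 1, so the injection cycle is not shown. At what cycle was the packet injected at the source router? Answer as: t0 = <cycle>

t0 = 20

cyc[1] = 23 and cyc[k] = t0 + k·L for every k.
t0 = cyc[1] − L = 23 − 3 = 20.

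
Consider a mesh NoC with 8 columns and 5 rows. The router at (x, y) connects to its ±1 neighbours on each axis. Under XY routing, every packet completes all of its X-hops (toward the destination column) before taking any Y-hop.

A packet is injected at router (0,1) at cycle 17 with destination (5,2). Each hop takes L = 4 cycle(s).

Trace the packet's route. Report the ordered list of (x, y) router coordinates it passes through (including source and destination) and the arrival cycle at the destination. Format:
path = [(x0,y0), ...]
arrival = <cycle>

[0] x=0 y=1 t=17
[1] x=1 y=1 t=21 →E
[2] x=2 y=1 t=25 →E
[3] x=3 y=1 t=29 →E
[4] x=4 y=1 t=33 →E
[5] x=5 y=1 t=37 →E
[6] x=5 y=2 t=41 →N

path = [(0,1), (1,1), (2,1), (3,1), (4,1), (5,1), (5,2)]
arrival = 41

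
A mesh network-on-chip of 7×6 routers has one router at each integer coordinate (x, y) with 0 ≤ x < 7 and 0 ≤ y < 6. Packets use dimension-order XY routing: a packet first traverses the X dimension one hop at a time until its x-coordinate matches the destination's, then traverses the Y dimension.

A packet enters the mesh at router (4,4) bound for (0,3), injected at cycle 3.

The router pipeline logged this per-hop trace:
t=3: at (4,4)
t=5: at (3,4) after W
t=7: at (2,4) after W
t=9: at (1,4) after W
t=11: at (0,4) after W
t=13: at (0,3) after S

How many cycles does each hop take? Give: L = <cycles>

cyc[1] − cyc[0] = 5 − 3 = 2.
One hop costs L cycles, so L = 2.

L = 2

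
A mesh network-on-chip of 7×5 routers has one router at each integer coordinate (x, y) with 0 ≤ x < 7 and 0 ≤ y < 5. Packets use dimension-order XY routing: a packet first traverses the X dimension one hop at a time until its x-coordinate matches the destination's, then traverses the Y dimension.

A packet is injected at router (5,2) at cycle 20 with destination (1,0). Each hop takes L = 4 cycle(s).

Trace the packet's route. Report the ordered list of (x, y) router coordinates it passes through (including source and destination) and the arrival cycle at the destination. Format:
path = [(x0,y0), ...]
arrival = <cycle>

path = [(5,2), (4,2), (3,2), (2,2), (1,2), (1,1), (1,0)]
arrival = 44

  0. router=(5,2) cycle=20 (inject)
  1. router=(4,2) cycle=24 dir=W
  2. router=(3,2) cycle=28 dir=W
  3. router=(2,2) cycle=32 dir=W
  4. router=(1,2) cycle=36 dir=W
  5. router=(1,1) cycle=40 dir=S
  6. router=(1,0) cycle=44 dir=S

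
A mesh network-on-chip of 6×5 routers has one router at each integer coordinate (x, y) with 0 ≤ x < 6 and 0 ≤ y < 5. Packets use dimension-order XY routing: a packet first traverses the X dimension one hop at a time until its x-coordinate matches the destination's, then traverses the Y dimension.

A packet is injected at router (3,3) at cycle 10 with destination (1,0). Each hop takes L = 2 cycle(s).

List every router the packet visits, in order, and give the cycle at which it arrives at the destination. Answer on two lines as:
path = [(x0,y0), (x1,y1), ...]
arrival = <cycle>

t=10: at (3,3)
t=12: at (2,3) after W
t=14: at (1,3) after W
t=16: at (1,2) after S
t=18: at (1,1) after S
t=20: at (1,0) after S

path = [(3,3), (2,3), (1,3), (1,2), (1,1), (1,0)]
arrival = 20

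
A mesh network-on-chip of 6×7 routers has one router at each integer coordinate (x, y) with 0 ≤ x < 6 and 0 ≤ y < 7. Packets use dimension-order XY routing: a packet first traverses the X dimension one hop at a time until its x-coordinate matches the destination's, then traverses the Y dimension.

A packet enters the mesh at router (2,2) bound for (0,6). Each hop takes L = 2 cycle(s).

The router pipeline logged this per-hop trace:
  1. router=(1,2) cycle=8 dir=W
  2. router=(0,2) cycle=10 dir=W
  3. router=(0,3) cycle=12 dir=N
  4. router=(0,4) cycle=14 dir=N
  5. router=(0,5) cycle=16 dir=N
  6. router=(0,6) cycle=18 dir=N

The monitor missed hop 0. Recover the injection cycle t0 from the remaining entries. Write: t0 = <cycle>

t0 = 6

cyc[1] = 8 and cyc[k] = t0 + k·L for every k.
Therefore t0 = 8 − L = 6.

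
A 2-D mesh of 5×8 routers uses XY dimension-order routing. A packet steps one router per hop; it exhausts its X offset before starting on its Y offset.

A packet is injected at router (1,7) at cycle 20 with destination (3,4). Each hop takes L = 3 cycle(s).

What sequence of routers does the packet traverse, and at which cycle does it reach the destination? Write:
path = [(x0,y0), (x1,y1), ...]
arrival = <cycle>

hop 0: (1,7) @ cyc 20
hop 1: (2,7) @ cyc 23  [E]
hop 2: (3,7) @ cyc 26  [E]
hop 3: (3,6) @ cyc 29  [S]
hop 4: (3,5) @ cyc 32  [S]
hop 5: (3,4) @ cyc 35  [S]

path = [(1,7), (2,7), (3,7), (3,6), (3,5), (3,4)]
arrival = 35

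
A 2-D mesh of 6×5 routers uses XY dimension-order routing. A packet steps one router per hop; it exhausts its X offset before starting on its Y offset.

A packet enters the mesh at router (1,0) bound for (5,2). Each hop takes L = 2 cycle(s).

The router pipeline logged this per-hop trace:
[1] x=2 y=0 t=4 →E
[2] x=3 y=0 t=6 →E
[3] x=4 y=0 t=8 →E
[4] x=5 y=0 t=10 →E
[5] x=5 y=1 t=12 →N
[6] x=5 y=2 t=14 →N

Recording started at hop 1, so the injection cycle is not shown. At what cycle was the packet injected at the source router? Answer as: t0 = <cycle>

t0 = 2

cyc[1] = 4 and cyc[k] = t0 + k·L for every k.
t0 = cyc[1] − L = 4 − 2 = 2.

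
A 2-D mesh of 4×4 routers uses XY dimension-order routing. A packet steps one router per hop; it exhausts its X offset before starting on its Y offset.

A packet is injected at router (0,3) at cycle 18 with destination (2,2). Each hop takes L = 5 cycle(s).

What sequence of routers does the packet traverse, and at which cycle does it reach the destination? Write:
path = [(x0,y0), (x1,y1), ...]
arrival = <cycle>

#0 — 0,3 | c18
#1 — 1,3 | c23 | E
#2 — 2,3 | c28 | E
#3 — 2,2 | c33 | S

path = [(0,3), (1,3), (2,3), (2,2)]
arrival = 33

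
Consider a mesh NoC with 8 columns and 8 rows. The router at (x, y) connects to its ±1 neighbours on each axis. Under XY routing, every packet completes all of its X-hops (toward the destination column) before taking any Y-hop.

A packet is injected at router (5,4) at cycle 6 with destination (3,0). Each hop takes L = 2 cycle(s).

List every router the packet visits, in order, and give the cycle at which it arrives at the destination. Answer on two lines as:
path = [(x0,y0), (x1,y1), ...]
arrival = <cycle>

t=6: at (5,4)
t=8: at (4,4) after W
t=10: at (3,4) after W
t=12: at (3,3) after S
t=14: at (3,2) after S
t=16: at (3,1) after S
t=18: at (3,0) after S

path = [(5,4), (4,4), (3,4), (3,3), (3,2), (3,1), (3,0)]
arrival = 18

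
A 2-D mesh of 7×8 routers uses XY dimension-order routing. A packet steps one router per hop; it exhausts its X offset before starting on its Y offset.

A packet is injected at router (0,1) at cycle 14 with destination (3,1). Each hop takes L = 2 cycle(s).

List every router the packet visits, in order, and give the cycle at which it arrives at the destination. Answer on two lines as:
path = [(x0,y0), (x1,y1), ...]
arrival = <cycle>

path = [(0,1), (1,1), (2,1), (3,1)]
arrival = 20

hop 0: (0,1) @ cyc 14
hop 1: (1,1) @ cyc 16  [E]
hop 2: (2,1) @ cyc 18  [E]
hop 3: (3,1) @ cyc 20  [E]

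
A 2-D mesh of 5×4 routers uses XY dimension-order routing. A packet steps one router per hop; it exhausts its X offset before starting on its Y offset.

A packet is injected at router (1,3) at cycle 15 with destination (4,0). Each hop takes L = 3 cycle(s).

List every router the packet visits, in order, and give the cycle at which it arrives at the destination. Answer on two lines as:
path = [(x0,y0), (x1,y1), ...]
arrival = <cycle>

  0. router=(1,3) cycle=15 (inject)
  1. router=(2,3) cycle=18 dir=E
  2. router=(3,3) cycle=21 dir=E
  3. router=(4,3) cycle=24 dir=E
  4. router=(4,2) cycle=27 dir=S
  5. router=(4,1) cycle=30 dir=S
  6. router=(4,0) cycle=33 dir=S

path = [(1,3), (2,3), (3,3), (4,3), (4,2), (4,1), (4,0)]
arrival = 33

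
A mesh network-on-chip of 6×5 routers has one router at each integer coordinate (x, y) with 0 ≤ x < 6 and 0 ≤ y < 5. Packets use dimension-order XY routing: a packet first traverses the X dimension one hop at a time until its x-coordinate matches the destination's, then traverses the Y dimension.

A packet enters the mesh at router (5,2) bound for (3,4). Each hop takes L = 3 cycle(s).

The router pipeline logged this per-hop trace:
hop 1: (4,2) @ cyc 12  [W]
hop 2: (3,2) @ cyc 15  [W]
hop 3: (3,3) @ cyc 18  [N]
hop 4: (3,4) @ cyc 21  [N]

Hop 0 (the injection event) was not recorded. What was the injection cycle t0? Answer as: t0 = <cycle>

At hop 1 the cycle is 12; in general cyc_k = t0 + kL.
t0 = cyc[1] − L = 12 − 3 = 9.

t0 = 9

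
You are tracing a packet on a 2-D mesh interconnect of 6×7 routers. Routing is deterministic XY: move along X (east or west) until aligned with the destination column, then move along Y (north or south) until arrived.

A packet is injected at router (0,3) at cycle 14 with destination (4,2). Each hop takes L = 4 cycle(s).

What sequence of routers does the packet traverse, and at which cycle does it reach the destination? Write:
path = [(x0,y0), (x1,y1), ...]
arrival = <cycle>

path = [(0,3), (1,3), (2,3), (3,3), (4,3), (4,2)]
arrival = 34

src (0,3)  cyc=14
E→(1,3)  cyc=18
E→(2,3)  cyc=22
E→(3,3)  cyc=26
E→(4,3)  cyc=30
S→(4,2)  cyc=34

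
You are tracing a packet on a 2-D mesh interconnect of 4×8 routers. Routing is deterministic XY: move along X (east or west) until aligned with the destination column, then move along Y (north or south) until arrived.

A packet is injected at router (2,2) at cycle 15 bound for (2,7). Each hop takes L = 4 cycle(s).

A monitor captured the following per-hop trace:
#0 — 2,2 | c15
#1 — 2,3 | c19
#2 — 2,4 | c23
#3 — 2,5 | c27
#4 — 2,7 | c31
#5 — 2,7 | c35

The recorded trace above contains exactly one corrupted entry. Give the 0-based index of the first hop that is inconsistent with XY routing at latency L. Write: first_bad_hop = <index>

hop 1: step (+0,+1), +4 cyc — ok
hop 2: step (+0,+1), +4 cyc — ok
hop 3: step (+0,+1), +4 cyc — ok
hop 4: step (+0,+2), +4 cyc — BAD: non-unit step

first_bad_hop = 4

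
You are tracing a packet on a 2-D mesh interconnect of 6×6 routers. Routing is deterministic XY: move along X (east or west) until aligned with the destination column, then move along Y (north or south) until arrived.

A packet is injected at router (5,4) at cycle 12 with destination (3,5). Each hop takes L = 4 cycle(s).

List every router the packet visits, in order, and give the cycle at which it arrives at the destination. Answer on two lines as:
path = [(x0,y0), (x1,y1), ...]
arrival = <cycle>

[0] x=5 y=4 t=12
[1] x=4 y=4 t=16 →W
[2] x=3 y=4 t=20 →W
[3] x=3 y=5 t=24 →N

path = [(5,4), (4,4), (3,4), (3,5)]
arrival = 24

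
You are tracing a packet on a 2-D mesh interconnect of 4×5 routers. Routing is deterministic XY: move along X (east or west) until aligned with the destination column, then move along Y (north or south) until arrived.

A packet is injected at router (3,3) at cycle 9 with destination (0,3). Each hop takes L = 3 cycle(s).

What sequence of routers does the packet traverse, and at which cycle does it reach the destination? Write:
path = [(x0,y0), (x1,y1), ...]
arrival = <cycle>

path = [(3,3), (2,3), (1,3), (0,3)]
arrival = 18

#0 — 3,3 | c9
#1 — 2,3 | c12 | W
#2 — 1,3 | c15 | W
#3 — 0,3 | c18 | W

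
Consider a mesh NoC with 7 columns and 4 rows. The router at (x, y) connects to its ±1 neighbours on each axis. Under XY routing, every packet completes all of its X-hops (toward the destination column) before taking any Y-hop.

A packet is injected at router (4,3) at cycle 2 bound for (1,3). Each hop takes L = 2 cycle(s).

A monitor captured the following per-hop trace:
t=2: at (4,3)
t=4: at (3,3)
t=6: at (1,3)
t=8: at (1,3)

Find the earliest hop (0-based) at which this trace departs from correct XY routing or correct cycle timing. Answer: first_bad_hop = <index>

hop 1: step (-1,+0), +2 cyc — ok
hop 2: step (-2,+0), +2 cyc — BAD: non-unit step

first_bad_hop = 2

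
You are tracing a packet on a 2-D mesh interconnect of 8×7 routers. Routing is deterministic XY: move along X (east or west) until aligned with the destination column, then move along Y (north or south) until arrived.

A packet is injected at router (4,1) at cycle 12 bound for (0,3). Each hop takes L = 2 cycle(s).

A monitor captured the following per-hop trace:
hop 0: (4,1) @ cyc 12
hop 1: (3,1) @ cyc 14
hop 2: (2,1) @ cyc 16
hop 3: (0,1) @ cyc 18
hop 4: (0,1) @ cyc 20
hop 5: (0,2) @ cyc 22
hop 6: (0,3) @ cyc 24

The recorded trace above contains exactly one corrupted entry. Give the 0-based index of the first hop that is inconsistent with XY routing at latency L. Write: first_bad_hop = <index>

hop 1: step (-1,+0), +2 cyc — ok
hop 2: step (-1,+0), +2 cyc — ok
hop 3: step (-2,+0), +2 cyc — BAD: non-unit step

first_bad_hop = 3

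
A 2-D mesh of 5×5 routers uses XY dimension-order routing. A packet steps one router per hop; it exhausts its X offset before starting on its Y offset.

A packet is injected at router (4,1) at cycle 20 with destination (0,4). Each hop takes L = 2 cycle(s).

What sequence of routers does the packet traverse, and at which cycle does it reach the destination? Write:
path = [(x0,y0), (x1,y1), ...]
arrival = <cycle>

hop 0: (4,1) @ cyc 20
hop 1: (3,1) @ cyc 22  [W]
hop 2: (2,1) @ cyc 24  [W]
hop 3: (1,1) @ cyc 26  [W]
hop 4: (0,1) @ cyc 28  [W]
hop 5: (0,2) @ cyc 30  [N]
hop 6: (0,3) @ cyc 32  [N]
hop 7: (0,4) @ cyc 34  [N]

path = [(4,1), (3,1), (2,1), (1,1), (0,1), (0,2), (0,3), (0,4)]
arrival = 34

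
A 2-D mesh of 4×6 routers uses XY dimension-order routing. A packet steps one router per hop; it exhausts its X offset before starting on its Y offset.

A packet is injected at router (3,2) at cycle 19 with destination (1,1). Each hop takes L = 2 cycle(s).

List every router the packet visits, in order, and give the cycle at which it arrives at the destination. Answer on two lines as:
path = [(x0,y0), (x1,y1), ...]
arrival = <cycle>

path = [(3,2), (2,2), (1,2), (1,1)]
arrival = 25

src (3,2)  cyc=19
W→(2,2)  cyc=21
W→(1,2)  cyc=23
S→(1,1)  cyc=25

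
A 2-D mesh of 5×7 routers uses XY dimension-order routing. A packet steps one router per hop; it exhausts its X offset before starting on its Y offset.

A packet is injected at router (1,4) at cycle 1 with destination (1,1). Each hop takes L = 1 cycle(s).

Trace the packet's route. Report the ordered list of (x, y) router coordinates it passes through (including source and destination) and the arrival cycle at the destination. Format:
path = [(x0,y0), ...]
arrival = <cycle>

[0] x=1 y=4 t=1
[1] x=1 y=3 t=2 →S
[2] x=1 y=2 t=3 →S
[3] x=1 y=1 t=4 →S

path = [(1,4), (1,3), (1,2), (1,1)]
arrival = 4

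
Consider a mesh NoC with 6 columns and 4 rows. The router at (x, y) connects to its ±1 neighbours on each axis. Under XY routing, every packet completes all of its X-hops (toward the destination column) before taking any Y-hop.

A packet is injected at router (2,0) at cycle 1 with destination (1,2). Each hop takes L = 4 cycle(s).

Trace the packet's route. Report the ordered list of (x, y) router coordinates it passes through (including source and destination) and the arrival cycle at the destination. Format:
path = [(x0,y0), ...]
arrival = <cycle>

  0. router=(2,0) cycle=1 (inject)
  1. router=(1,0) cycle=5 dir=W
  2. router=(1,1) cycle=9 dir=N
  3. router=(1,2) cycle=13 dir=N

path = [(2,0), (1,0), (1,1), (1,2)]
arrival = 13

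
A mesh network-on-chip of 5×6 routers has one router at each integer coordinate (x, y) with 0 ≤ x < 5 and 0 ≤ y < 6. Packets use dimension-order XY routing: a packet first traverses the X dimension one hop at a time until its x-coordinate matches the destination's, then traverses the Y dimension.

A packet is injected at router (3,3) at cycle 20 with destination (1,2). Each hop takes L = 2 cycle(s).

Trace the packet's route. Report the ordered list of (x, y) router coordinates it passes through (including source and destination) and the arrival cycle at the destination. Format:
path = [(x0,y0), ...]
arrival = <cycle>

path = [(3,3), (2,3), (1,3), (1,2)]
arrival = 26

t=20: at (3,3)
t=22: at (2,3) after W
t=24: at (1,3) after W
t=26: at (1,2) after S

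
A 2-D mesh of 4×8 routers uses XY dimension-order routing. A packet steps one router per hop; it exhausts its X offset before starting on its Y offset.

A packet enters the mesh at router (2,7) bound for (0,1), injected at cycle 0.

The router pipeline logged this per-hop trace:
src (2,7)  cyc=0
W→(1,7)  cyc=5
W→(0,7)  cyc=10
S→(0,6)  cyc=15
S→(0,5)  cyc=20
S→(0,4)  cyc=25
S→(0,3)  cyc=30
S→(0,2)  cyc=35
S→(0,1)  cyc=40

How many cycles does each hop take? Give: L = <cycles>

L = 5

From hop 0 (0) to hop 1 (5): +5 cycles.
One hop costs L cycles, so L = 5.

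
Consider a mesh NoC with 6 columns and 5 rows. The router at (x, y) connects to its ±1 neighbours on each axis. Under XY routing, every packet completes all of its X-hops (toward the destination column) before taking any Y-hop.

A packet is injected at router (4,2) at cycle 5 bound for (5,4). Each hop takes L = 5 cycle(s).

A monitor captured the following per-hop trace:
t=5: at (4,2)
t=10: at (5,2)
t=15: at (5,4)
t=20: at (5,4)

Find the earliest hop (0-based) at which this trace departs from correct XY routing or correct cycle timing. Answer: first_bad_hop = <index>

first_bad_hop = 2

check 1→ d=(1,0) cyc+5: ok
check 2→ d=(0,2) cyc+5: BAD: non-unit step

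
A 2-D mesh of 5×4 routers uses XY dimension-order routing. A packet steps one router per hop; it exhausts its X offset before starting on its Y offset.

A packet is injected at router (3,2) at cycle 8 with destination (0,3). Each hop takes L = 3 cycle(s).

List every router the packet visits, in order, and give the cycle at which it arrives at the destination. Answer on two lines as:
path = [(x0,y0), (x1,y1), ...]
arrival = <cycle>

path = [(3,2), (2,2), (1,2), (0,2), (0,3)]
arrival = 20

src (3,2)  cyc=8
W→(2,2)  cyc=11
W→(1,2)  cyc=14
W→(0,2)  cyc=17
N→(0,3)  cyc=20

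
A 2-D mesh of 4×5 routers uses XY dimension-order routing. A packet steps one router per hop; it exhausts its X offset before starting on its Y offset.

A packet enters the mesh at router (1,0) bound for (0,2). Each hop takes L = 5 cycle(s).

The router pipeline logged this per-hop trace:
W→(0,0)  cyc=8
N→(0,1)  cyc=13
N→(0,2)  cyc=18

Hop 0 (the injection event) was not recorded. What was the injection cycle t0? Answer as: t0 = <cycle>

cyc[1] = 8 and cyc[k] = t0 + k·L for every k.
Subtract one hop: t0 = 8 − 5 = 3.

t0 = 3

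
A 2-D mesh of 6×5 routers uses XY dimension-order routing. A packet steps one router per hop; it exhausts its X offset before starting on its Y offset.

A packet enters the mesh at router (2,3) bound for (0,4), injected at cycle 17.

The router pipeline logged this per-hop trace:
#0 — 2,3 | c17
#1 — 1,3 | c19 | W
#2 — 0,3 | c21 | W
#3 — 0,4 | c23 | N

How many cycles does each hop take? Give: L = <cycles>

L = 2

Δcyc across hop 0→1: 19 − 17 = 2.
Per-hop latency L = Δcyc = 2.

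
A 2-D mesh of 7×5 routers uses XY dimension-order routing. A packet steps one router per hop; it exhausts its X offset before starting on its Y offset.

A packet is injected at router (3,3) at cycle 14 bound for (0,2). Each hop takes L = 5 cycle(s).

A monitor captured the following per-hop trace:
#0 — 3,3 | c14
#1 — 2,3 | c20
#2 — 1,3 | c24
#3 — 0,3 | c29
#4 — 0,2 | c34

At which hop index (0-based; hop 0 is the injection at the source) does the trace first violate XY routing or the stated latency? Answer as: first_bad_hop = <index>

hop 1: step (-1,+0), +6 cyc — BAD: Δcyc=6≠L

first_bad_hop = 1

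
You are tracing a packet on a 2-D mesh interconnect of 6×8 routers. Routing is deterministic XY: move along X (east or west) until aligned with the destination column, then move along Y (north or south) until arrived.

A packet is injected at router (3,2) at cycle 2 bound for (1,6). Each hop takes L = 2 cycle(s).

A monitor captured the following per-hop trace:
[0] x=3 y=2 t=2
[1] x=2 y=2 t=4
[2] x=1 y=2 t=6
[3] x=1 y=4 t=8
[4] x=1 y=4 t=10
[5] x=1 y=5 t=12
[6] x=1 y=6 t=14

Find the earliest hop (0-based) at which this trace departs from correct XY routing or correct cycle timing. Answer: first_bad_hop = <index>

first_bad_hop = 3

  1: Δx=-1 Δy=+0 Δt=2 [ok]
  2: Δx=-1 Δy=+0 Δt=2 [ok]
  3: Δx=+0 Δy=+2 Δt=2 [BAD: non-unit step]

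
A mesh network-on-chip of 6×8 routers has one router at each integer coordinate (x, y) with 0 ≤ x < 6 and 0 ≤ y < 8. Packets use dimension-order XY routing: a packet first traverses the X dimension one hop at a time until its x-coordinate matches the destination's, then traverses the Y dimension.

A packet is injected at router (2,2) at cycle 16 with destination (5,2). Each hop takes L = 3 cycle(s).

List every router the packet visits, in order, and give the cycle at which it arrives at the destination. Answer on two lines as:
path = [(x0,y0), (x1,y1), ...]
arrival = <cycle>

#0 — 2,2 | c16
#1 — 3,2 | c19 | E
#2 — 4,2 | c22 | E
#3 — 5,2 | c25 | E

path = [(2,2), (3,2), (4,2), (5,2)]
arrival = 25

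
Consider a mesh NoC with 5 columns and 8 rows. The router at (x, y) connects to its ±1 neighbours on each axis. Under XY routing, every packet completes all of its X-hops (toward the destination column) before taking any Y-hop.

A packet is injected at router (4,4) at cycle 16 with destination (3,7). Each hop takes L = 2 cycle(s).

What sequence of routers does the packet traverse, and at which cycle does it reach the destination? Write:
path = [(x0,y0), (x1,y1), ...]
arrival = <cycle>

path = [(4,4), (3,4), (3,5), (3,6), (3,7)]
arrival = 24

hop 0: (4,4) @ cyc 16
hop 1: (3,4) @ cyc 18  [W]
hop 2: (3,5) @ cyc 20  [N]
hop 3: (3,6) @ cyc 22  [N]
hop 4: (3,7) @ cyc 24  [N]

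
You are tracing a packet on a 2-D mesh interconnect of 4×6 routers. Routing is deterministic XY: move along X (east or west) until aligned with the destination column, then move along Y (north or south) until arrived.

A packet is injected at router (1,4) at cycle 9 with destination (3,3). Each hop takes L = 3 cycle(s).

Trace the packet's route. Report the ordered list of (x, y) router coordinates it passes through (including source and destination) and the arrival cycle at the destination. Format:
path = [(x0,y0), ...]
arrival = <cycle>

src (1,4)  cyc=9
E→(2,4)  cyc=12
E→(3,4)  cyc=15
S→(3,3)  cyc=18

path = [(1,4), (2,4), (3,4), (3,3)]
arrival = 18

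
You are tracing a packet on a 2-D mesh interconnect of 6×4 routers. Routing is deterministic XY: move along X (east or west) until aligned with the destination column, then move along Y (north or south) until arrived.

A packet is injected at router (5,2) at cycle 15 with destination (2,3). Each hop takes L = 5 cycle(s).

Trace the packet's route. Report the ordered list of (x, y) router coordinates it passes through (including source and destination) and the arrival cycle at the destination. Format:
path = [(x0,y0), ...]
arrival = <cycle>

path = [(5,2), (4,2), (3,2), (2,2), (2,3)]
arrival = 35

  0. router=(5,2) cycle=15 (inject)
  1. router=(4,2) cycle=20 dir=W
  2. router=(3,2) cycle=25 dir=W
  3. router=(2,2) cycle=30 dir=W
  4. router=(2,3) cycle=35 dir=N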